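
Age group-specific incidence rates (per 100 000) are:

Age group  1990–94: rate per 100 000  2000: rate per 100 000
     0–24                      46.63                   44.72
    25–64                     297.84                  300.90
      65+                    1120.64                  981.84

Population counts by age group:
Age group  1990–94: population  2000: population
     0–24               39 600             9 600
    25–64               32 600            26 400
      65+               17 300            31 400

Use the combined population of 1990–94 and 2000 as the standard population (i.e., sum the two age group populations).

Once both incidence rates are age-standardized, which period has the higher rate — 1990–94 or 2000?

1990–94

Combined standard total = 156 900; weights = 0.3136, 0.3760, 0.3104.
1990–94: 0.3136×46.63 + 0.3760×297.84 + 0.3104×1120.64 = 474.4546 per 100 000.
2000: 0.3136×44.72 + 0.3760×300.90 + 0.3104×981.84 = 431.9244 per 100 000.
The crude rates (345.73 vs 581.64) would put 2000 higher, but that reflects its age composition; once standardized to a common age structure, 1990–94 has the higher underlying rate.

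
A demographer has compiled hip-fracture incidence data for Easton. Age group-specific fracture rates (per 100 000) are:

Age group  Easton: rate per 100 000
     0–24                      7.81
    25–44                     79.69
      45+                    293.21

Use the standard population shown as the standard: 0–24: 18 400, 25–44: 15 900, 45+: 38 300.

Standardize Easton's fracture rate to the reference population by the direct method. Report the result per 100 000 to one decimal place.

174.1

Standard total = 72 600; weights = 0.2534, 0.2190, 0.5275.
Standardized rate: 0.2534×7.81 + 0.2190×79.69 + 0.5275×293.21 = 174.1146 per 100 000.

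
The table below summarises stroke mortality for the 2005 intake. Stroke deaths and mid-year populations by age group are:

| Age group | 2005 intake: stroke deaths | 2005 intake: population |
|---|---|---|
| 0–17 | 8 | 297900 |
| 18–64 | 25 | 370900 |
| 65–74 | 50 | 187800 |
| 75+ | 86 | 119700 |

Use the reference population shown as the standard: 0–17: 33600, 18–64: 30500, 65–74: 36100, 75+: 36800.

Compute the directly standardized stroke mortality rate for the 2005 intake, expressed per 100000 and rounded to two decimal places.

Age-specific rates per 100000 for the 2005 intake: 2.69, 6.74, 26.62, 71.85.
Standard total = 137000; weights = 0.2453, 0.2226, 0.2635, 0.2686.
Standardized rate: 0.2453×2.69 + 0.2226×6.74 + 0.2635×26.62 + 0.2686×71.85 = 28.4736 per 100000.

28.47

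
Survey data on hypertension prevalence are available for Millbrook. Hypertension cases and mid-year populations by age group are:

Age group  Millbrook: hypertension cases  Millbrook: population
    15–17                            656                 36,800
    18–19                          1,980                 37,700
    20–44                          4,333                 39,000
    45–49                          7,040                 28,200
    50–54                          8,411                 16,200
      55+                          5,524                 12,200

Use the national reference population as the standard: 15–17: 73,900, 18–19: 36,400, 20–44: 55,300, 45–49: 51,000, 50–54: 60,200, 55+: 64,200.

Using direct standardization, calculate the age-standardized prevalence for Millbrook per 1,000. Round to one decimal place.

Age-specific rates per 1,000 for Millbrook: 17.826, 52.520, 111.103, 249.645, 519.198, 452.787.
Standard total = 341,000; weights = 0.2167, 0.1067, 0.1622, 0.1496, 0.1765, 0.1883.
Standardized rate: 0.2167×17.826 + 0.1067×52.520 + 0.1622×111.103 + 0.1496×249.645 + 0.1765×519.198 + 0.1883×452.787 = 241.7289 per 1,000.

241.7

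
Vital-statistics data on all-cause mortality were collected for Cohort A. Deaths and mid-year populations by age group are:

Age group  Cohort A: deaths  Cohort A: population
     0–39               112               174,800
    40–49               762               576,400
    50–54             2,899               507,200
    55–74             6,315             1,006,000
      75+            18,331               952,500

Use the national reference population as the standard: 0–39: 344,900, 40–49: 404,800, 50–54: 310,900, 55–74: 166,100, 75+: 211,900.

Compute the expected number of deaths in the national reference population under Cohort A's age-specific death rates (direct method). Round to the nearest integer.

7654

Age-specific rates per 100,000 for Cohort A: 64.07, 132.20, 571.57, 627.73, 1924.51.
Expected deaths = Σ (standard pop × age-specific rate ÷ 100,000)
= 344,900×64.07/100,000 + 404,800×132.20/100,000 + 310,900×571.57/100,000 + 166,100×627.73/100,000 + 211,900×1924.51/100,000
= 220.99 + 535.15 + 1777.01 + 1042.67 + 4078.05 = 7653.85.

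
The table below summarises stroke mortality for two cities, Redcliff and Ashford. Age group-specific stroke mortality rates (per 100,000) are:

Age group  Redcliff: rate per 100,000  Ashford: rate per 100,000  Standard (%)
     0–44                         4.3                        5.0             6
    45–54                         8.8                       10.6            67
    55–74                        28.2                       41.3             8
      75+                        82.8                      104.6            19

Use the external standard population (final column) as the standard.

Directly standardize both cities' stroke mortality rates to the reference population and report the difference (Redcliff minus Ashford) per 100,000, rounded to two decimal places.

-6.44

Standard weights: 0.06, 0.67, 0.08, 0.19.
Redcliff: 0.0600×4.3 + 0.6700×8.8 + 0.0800×28.2 + 0.1900×82.8 = 24.1420 per 100,000.
Ashford: 0.0600×5.0 + 0.6700×10.6 + 0.0800×41.3 + 0.1900×104.6 = 30.5800 per 100,000.
Difference = 24.1420 − 30.5800 = -6.4380.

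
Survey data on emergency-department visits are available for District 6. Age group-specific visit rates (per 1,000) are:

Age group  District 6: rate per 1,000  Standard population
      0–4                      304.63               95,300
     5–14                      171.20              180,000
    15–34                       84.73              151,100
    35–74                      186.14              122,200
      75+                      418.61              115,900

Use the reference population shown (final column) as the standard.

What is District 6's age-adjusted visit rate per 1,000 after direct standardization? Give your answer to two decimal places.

216.57

Standard total = 664,500; weights = 0.1434, 0.2709, 0.2274, 0.1839, 0.1744.
Standardized rate: 0.1434×304.63 + 0.2709×171.20 + 0.2274×84.73 + 0.1839×186.14 + 0.1744×418.61 = 216.5736 per 1,000.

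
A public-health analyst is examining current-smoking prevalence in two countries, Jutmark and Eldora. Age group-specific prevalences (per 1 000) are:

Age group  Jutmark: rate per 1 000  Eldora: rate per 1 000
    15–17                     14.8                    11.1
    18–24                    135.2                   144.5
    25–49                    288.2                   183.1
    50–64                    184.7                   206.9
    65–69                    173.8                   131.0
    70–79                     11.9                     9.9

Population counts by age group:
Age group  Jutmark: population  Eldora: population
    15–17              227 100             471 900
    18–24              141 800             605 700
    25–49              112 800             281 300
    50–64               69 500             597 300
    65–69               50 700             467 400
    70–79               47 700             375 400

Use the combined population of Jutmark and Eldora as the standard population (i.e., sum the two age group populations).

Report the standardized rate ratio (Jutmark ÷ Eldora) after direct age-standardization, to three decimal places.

1.114

Combined standard total = 3 448 600; weights = 0.2027, 0.2168, 0.1143, 0.1934, 0.1502, 0.1227.
Jutmark: 0.2027×14.8 + 0.2168×135.2 + 0.1143×288.2 + 0.1934×184.7 + 0.1502×173.8 + 0.1227×11.9 = 128.5233 per 1 000.
Eldora: 0.2027×11.1 + 0.2168×144.5 + 0.1143×183.1 + 0.1934×206.9 + 0.1502×131.0 + 0.1227×9.9 = 115.3955 per 1 000.
Ratio = 128.5233 ÷ 115.3955 = 1.11376.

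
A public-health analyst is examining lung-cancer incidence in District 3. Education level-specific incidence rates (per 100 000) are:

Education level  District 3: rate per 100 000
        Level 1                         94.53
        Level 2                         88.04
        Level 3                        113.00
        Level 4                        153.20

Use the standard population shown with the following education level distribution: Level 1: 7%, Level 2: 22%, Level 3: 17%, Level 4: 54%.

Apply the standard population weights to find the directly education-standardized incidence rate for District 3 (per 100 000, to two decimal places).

Standard weights: 0.07, 0.22, 0.17, 0.54.
Standardized rate: 0.0700×94.53 + 0.2200×88.04 + 0.1700×113.00 + 0.5400×153.20 = 127.9239 per 100 000.

127.92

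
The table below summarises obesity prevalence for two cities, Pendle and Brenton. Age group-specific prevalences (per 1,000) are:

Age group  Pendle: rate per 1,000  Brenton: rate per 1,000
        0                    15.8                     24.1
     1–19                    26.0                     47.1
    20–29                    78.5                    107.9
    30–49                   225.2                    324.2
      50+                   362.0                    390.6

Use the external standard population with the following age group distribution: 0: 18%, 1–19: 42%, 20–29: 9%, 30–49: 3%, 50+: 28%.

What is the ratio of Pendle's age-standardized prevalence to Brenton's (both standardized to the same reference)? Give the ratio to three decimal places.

0.843

Standard weights: 0.18, 0.42, 0.09, 0.03, 0.28.
Pendle: 0.1800×15.8 + 0.4200×26.0 + 0.0900×78.5 + 0.0300×225.2 + 0.2800×362.0 = 128.9450 per 1,000.
Brenton: 0.1800×24.1 + 0.4200×47.1 + 0.0900×107.9 + 0.0300×324.2 + 0.2800×390.6 = 152.9250 per 1,000.
Ratio = 128.9450 ÷ 152.9250 = 0.84319.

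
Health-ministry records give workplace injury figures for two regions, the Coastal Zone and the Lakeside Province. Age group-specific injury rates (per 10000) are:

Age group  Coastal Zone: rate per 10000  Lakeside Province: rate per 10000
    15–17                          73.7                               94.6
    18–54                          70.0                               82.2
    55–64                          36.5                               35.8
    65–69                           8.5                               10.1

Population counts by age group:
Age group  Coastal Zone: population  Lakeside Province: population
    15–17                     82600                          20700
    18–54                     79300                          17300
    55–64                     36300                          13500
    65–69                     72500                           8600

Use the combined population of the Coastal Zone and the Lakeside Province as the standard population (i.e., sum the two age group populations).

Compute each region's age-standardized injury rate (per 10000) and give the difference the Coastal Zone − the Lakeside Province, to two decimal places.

Combined standard total = 330800; weights = 0.3123, 0.2920, 0.1505, 0.2452.
The Coastal Zone: 0.3123×73.7 + 0.2920×70.0 + 0.1505×36.5 + 0.2452×8.5 = 51.0346 per 10000.
The Lakeside Province: 0.3123×94.6 + 0.2920×82.2 + 0.1505×35.8 + 0.2452×10.1 = 61.4107 per 10000.
Difference = 51.0346 − 61.4107 = -10.3760.

-10.38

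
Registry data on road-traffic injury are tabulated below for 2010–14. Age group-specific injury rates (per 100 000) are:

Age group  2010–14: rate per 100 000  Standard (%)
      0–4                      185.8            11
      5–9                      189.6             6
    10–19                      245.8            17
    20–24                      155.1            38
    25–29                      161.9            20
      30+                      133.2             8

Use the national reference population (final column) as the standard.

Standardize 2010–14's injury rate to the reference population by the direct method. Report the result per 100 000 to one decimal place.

Standard weights: 0.11, 0.06, 0.17, 0.38, 0.20, 0.08.
Standardized rate: 0.1100×185.8 + 0.0600×189.6 + 0.1700×245.8 + 0.3800×155.1 + 0.2000×161.9 + 0.0800×133.2 = 175.5740 per 100 000.

175.6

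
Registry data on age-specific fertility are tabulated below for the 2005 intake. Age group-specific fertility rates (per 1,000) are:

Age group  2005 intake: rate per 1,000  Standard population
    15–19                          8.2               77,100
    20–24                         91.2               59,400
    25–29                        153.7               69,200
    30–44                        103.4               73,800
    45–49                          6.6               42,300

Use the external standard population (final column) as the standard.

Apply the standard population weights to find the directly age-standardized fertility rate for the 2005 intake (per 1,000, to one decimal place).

76.4

Standard total = 321,800; weights = 0.2396, 0.1846, 0.2150, 0.2293, 0.1314.
Standardized rate: 0.2396×8.2 + 0.1846×91.2 + 0.2150×153.7 + 0.2293×103.4 + 0.1314×6.6 = 76.4314 per 1,000.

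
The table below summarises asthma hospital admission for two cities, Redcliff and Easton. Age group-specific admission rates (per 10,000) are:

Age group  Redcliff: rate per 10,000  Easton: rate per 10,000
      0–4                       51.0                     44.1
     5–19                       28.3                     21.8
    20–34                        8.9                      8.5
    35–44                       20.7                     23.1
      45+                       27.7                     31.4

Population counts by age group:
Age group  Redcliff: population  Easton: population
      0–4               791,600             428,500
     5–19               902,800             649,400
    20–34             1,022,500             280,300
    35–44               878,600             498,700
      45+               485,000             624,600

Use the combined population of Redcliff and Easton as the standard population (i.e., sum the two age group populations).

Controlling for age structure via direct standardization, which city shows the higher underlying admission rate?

Combined standard total = 6,562,000; weights = 0.1859, 0.2365, 0.1985, 0.2099, 0.1691.
Redcliff: 0.1859×51.0 + 0.2365×28.3 + 0.1985×8.9 + 0.2099×20.7 + 0.1691×27.7 = 26.9725 per 10,000.
Easton: 0.1859×44.1 + 0.2365×21.8 + 0.1985×8.5 + 0.2099×23.1 + 0.1691×31.4 = 25.2020 per 10,000.
The crude rates (26.13 vs 26.83) would put Easton higher, but that reflects its age composition; once standardized to a common age structure, Redcliff has the higher underlying rate.

Redcliff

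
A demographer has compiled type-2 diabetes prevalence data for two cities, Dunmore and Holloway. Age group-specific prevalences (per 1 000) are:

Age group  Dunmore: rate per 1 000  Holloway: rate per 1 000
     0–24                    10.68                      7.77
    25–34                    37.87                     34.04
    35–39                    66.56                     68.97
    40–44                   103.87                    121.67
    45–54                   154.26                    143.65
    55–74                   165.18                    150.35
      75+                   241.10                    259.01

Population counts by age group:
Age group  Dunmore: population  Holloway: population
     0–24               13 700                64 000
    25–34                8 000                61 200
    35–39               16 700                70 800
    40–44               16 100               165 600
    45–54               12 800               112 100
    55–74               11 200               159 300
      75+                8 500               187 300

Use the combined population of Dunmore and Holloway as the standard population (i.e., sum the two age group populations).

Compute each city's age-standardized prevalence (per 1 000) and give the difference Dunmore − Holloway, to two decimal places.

Combined standard total = 907 300; weights = 0.0856, 0.0763, 0.0964, 0.2003, 0.1377, 0.1879, 0.2158.
Dunmore: 0.0856×10.68 + 0.0763×37.87 + 0.0964×66.56 + 0.2003×103.87 + 0.1377×154.26 + 0.1879×165.18 + 0.2158×241.10 = 135.3304 per 1 000.
Holloway: 0.0856×7.77 + 0.0763×34.04 + 0.0964×68.97 + 0.2003×121.67 + 0.1377×143.65 + 0.1879×150.35 + 0.2158×259.01 = 138.2038 per 1 000.
Difference = 135.3304 − 138.2038 = -2.8734.

-2.87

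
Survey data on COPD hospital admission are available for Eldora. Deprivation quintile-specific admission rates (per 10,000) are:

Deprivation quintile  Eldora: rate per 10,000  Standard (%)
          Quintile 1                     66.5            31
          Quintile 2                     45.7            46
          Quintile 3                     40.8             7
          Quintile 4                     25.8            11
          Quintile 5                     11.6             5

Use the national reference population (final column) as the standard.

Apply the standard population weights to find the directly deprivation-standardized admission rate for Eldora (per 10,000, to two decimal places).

47.91

Standard weights: 0.31, 0.46, 0.07, 0.11, 0.05.
Standardized rate: 0.3100×66.5 + 0.4600×45.7 + 0.0700×40.8 + 0.1100×25.8 + 0.0500×11.6 = 47.9110 per 10,000.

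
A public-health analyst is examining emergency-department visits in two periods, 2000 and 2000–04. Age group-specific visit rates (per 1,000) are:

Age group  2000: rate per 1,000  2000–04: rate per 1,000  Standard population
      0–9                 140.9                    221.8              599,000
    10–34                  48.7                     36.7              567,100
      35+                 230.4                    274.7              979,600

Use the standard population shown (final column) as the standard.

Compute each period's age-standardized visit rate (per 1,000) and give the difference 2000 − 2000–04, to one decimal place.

Standard total = 2,145,700; weights = 0.2792, 0.2643, 0.4565.
2000: 0.2792×140.9 + 0.2643×48.7 + 0.4565×230.4 = 157.3923 per 1,000.
2000–04: 0.2792×221.8 + 0.2643×36.7 + 0.4565×274.7 = 197.0298 per 1,000.
Difference = 157.3923 − 197.0298 = -39.6375.

-39.6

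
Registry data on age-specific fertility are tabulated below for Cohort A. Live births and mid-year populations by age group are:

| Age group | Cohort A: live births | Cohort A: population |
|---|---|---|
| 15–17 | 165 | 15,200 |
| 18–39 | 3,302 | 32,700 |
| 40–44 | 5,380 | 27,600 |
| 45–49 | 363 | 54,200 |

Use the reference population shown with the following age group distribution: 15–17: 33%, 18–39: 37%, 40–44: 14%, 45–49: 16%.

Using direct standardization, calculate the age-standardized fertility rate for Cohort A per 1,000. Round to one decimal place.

Age-specific rates per 1,000 for Cohort A: 10.855, 100.979, 194.928, 6.697.
Standard weights: 0.33, 0.37, 0.14, 0.16.
Standardized rate: 0.3300×10.855 + 0.3700×100.979 + 0.1400×194.928 + 0.1600×6.697 = 69.3058 per 1,000.

69.3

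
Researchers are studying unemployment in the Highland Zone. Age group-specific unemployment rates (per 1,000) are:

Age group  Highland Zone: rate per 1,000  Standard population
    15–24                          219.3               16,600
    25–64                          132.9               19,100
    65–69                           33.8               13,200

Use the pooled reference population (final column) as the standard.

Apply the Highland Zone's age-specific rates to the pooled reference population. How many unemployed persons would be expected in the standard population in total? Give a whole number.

Expected unemployed persons = Σ (standard pop × age-specific rate ÷ 1,000)
= 16,600×219.3/1,000 + 19,100×132.9/1,000 + 13,200×33.8/1,000
= 3640.38 + 2538.39 + 446.16 = 6624.93.

6625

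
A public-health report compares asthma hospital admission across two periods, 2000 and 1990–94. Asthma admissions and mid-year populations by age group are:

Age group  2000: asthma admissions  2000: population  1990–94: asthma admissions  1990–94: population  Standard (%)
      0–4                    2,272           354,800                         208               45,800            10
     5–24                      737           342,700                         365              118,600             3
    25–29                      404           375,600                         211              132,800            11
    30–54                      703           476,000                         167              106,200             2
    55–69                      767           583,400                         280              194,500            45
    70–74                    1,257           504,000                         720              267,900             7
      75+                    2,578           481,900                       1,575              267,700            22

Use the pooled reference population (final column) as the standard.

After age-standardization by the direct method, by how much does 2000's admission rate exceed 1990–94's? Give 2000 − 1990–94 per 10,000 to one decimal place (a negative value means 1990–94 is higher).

-0.9

Age-specific rates per 10,000 for 2000: 64.04, 21.51, 10.76, 14.77, 13.15, 24.94, 53.50.
For 1990–94: 45.41, 30.78, 15.89, 15.73, 14.40, 26.88, 58.83.
Standard weights: 0.10, 0.03, 0.11, 0.02, 0.45, 0.07, 0.22.
2000: 0.1000×64.04 + 0.0300×21.51 + 0.1100×10.76 + 0.0200×14.77 + 0.4500×13.15 + 0.0700×24.94 + 0.2200×53.50 = 27.9586 per 10,000.
1990–94: 0.1000×45.41 + 0.0300×30.78 + 0.1100×15.89 + 0.0200×15.73 + 0.4500×14.40 + 0.0700×26.88 + 0.2200×58.83 = 28.8300 per 10,000.
Difference = 27.9586 − 28.8300 = -0.8714.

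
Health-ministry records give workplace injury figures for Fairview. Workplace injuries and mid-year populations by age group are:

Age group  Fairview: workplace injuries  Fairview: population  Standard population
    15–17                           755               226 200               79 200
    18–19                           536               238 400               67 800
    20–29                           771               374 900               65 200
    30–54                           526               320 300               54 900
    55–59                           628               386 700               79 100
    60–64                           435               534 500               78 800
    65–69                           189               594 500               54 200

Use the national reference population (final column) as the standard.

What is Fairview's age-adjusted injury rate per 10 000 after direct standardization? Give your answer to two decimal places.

Age-specific rates per 10 000 for Fairview: 33.38, 22.48, 20.57, 16.42, 16.24, 8.14, 3.18.
Standard total = 479 200; weights = 0.1653, 0.1415, 0.1361, 0.1146, 0.1651, 0.1644, 0.1131.
Standardized rate: 0.1653×33.38 + 0.1415×22.48 + 0.1361×20.57 + 0.1146×16.42 + 0.1651×16.24 + 0.1644×8.14 + 0.1131×3.18 = 17.7557 per 10 000.

17.76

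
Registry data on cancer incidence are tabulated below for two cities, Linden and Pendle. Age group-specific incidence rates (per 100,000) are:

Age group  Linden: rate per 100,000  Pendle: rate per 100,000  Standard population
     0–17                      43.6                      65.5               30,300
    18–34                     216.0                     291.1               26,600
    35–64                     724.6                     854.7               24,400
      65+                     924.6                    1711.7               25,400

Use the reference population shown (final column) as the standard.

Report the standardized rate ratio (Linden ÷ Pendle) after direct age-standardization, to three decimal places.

0.651

Standard total = 106,700; weights = 0.2840, 0.2493, 0.2287, 0.2381.
Linden: 0.2840×43.6 + 0.2493×216.0 + 0.2287×724.6 + 0.2381×924.6 = 452.0315 per 100,000.
Pendle: 0.2840×65.5 + 0.2493×291.1 + 0.2287×854.7 + 0.2381×1711.7 = 694.0934 per 100,000.
Ratio = 452.0315 ÷ 694.0934 = 0.65125.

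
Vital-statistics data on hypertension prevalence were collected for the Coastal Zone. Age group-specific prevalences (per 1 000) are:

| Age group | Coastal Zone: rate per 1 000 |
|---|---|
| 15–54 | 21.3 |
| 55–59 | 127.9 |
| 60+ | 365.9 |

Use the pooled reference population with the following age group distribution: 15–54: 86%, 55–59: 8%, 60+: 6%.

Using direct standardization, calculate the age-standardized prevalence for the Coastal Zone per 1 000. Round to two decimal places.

50.50

Standard weights: 0.86, 0.08, 0.06.
Standardized rate: 0.8600×21.3 + 0.0800×127.9 + 0.0600×365.9 = 50.5040 per 1 000.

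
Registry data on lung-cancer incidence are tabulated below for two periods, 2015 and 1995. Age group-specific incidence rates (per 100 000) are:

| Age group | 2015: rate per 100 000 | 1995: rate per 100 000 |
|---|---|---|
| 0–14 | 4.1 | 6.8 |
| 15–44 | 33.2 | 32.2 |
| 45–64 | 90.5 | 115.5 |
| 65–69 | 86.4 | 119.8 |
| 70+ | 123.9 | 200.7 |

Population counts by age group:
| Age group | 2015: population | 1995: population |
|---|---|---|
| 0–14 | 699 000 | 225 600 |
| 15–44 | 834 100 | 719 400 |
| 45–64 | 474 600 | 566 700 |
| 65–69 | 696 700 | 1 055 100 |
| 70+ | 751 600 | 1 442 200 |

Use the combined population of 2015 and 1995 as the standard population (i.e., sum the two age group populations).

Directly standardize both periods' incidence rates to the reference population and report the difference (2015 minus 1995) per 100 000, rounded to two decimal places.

-34.02

Combined standard total = 7 465 000; weights = 0.1239, 0.2081, 0.1395, 0.2347, 0.2939.
2015: 0.1239×4.1 + 0.2081×33.2 + 0.1395×90.5 + 0.2347×86.4 + 0.2939×123.9 = 76.7277 per 100 000.
1995: 0.1239×6.8 + 0.2081×32.2 + 0.1395×115.5 + 0.2347×119.8 + 0.2939×200.7 = 110.7490 per 100 000.
Difference = 76.7277 − 110.7490 = -34.0214.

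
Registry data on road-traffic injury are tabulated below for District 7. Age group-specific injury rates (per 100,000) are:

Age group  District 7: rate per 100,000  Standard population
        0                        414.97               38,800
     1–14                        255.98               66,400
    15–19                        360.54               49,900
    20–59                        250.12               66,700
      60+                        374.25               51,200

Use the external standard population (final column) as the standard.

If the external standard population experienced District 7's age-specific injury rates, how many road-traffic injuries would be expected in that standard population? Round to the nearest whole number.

Expected road-traffic injuries = Σ (standard pop × age-specific rate ÷ 100,000)
= 38,800×414.97/100,000 + 66,400×255.98/100,000 + 49,900×360.54/100,000 + 66,700×250.12/100,000 + 51,200×374.25/100,000
= 161.01 + 169.97 + 179.91 + 166.83 + 191.62 = 869.33.

869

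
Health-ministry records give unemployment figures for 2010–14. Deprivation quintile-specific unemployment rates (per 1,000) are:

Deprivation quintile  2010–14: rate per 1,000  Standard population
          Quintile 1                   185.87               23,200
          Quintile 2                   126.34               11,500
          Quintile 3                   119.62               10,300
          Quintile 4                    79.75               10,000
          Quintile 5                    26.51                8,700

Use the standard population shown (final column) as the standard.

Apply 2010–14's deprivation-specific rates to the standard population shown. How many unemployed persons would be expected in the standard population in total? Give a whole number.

Expected unemployed persons = Σ (standard pop × deprivation-specific rate ÷ 1,000)
= 23,200×185.87/1,000 + 11,500×126.34/1,000 + 10,300×119.62/1,000 + 10,000×79.75/1,000 + 8,700×26.51/1,000
= 4312.18 + 1452.91 + 1232.09 + 797.50 + 230.64 = 8025.32.

8025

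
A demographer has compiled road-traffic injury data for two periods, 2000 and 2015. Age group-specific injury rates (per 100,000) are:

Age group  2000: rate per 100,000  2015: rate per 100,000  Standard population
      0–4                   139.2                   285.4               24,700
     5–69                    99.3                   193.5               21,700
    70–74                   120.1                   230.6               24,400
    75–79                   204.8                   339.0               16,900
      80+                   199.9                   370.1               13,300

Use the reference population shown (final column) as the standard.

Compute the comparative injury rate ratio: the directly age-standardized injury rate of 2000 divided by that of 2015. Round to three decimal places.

Standard total = 101,000; weights = 0.2446, 0.2149, 0.2416, 0.1673, 0.1317.
2000: 0.2446×139.2 + 0.2149×99.3 + 0.2416×120.1 + 0.1673×204.8 + 0.1317×199.9 = 144.9830 per 100,000.
2015: 0.2446×285.4 + 0.2149×193.5 + 0.2416×230.6 + 0.1673×339.0 + 0.1317×370.1 = 272.5386 per 100,000.
Ratio = 144.9830 ÷ 272.5386 = 0.53197.

0.532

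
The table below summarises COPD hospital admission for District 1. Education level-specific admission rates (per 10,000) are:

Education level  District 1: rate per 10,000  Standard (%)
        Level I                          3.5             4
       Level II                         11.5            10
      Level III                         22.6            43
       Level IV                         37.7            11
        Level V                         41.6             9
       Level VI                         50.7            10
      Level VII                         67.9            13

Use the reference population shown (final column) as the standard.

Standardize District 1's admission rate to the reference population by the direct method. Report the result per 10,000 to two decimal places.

32.80

Standard weights: 0.04, 0.10, 0.43, 0.11, 0.09, 0.10, 0.13.
Standardized rate: 0.0400×3.5 + 0.1000×11.5 + 0.4300×22.6 + 0.1100×37.7 + 0.0900×41.6 + 0.1000×50.7 + 0.1300×67.9 = 32.7960 per 10,000.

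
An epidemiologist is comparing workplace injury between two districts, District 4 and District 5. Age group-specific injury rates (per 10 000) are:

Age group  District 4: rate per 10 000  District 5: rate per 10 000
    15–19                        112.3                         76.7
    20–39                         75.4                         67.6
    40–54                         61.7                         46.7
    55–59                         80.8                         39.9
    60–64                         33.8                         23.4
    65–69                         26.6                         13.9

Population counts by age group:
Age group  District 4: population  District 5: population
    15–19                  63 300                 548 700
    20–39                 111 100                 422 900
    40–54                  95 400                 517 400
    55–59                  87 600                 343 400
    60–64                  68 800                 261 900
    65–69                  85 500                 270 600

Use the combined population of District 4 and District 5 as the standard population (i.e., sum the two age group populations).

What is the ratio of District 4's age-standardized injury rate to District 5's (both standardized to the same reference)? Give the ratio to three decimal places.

1.429

Combined standard total = 2 876 600; weights = 0.2128, 0.1856, 0.2130, 0.1498, 0.1150, 0.1238.
District 4: 0.2128×112.3 + 0.1856×75.4 + 0.2130×61.7 + 0.1498×80.8 + 0.1150×33.8 + 0.1238×26.6 = 70.3176 per 10 000.
District 5: 0.2128×76.7 + 0.1856×67.6 + 0.2130×46.7 + 0.1498×39.9 + 0.1150×23.4 + 0.1238×13.9 = 49.2045 per 10 000.
Ratio = 70.3176 ÷ 49.2045 = 1.42909.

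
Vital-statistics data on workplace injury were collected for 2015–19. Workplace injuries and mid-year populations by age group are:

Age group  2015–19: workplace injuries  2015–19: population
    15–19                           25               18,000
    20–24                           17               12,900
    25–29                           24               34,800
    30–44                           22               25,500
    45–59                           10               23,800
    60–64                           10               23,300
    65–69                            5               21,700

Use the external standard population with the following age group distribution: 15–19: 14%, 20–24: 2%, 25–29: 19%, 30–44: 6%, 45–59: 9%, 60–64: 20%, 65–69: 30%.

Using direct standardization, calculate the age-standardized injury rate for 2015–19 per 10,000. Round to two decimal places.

5.96

Age-specific rates per 10,000 for 2015–19: 13.89, 13.18, 6.90, 8.63, 4.20, 4.29, 2.30.
Standard weights: 0.14, 0.02, 0.19, 0.06, 0.09, 0.20, 0.30.
Standardized rate: 0.1400×13.89 + 0.0200×13.18 + 0.1900×6.90 + 0.0600×8.63 + 0.0900×4.20 + 0.2000×4.29 + 0.3000×2.30 = 5.9638 per 10,000.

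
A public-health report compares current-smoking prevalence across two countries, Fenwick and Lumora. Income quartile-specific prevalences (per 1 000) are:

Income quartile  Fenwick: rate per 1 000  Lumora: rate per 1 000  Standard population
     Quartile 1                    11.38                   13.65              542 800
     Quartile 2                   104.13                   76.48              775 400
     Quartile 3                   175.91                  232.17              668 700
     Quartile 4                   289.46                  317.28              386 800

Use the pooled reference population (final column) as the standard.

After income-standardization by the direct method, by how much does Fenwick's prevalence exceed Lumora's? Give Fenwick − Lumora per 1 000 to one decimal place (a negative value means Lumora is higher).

-11.9

Standard total = 2 373 700; weights = 0.2287, 0.3267, 0.2817, 0.1630.
Fenwick: 0.2287×11.38 + 0.3267×104.13 + 0.2817×175.91 + 0.1630×289.46 = 133.3419 per 1 000.
Lumora: 0.2287×13.65 + 0.3267×76.48 + 0.2817×232.17 + 0.1630×317.28 = 145.2112 per 1 000.
Difference = 133.3419 − 145.2112 = -11.8693.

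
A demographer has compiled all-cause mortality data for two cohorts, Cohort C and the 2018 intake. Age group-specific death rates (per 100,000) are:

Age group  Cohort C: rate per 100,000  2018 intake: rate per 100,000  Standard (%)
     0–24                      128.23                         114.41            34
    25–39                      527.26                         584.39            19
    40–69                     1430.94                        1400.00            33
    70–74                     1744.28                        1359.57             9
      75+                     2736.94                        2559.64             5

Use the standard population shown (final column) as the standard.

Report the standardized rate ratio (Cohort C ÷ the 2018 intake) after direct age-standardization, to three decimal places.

Standard weights: 0.34, 0.19, 0.33, 0.09, 0.05.
Cohort C: 0.3400×128.23 + 0.1900×527.26 + 0.3300×1430.94 + 0.0900×1744.28 + 0.0500×2736.94 = 909.8200 per 100,000.
The 2018 intake: 0.3400×114.41 + 0.1900×584.39 + 0.3300×1400.00 + 0.0900×1359.57 + 0.0500×2559.64 = 862.2768 per 100,000.
Ratio = 909.8200 ÷ 862.2768 = 1.05514.

1.055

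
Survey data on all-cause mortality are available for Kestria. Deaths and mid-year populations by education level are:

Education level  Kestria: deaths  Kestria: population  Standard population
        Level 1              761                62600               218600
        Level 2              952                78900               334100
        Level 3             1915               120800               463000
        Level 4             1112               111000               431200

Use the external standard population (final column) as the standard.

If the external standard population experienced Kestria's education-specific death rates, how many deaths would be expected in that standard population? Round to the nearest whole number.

Education-specific rates per 1000 for Kestria: 12.157, 12.066, 15.853, 10.018.
Expected deaths = Σ (standard pop × education-specific rate ÷ 1000)
= 218600×12.157/1000 + 334100×12.066/1000 + 463000×15.853/1000 + 431200×10.018/1000
= 2657.42 + 4031.22 + 7339.78 + 4319.77 = 18348.19.

18348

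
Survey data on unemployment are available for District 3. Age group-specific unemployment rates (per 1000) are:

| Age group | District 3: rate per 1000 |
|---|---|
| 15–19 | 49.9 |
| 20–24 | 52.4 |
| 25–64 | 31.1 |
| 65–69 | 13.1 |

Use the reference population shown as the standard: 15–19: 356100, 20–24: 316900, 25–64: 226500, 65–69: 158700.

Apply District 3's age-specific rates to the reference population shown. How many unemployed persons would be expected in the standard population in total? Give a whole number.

Expected unemployed persons = Σ (standard pop × age-specific rate ÷ 1000)
= 356100×49.9/1000 + 316900×52.4/1000 + 226500×31.1/1000 + 158700×13.1/1000
= 17769.39 + 16605.56 + 7044.15 + 2078.97 = 43498.07.

43498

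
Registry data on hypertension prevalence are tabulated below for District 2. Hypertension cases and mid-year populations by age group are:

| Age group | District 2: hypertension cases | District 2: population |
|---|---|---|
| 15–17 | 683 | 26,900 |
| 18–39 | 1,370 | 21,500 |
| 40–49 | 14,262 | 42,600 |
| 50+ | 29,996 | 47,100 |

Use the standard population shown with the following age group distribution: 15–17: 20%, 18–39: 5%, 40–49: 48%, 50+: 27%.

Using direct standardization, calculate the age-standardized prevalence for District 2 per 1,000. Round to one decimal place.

340.9

Age-specific rates per 1,000 for District 2: 25.390, 63.721, 334.789, 636.858.
Standard weights: 0.20, 0.05, 0.48, 0.27.
Standardized rate: 0.2000×25.390 + 0.0500×63.721 + 0.4800×334.789 + 0.2700×636.858 = 340.9143 per 1,000.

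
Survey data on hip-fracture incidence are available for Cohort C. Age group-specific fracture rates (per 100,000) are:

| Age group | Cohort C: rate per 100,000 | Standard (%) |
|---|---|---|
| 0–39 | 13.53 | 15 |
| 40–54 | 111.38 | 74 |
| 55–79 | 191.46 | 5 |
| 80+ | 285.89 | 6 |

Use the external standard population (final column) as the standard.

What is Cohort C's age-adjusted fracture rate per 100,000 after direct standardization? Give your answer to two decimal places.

111.18

Standard weights: 0.15, 0.74, 0.05, 0.06.
Standardized rate: 0.1500×13.53 + 0.7400×111.38 + 0.0500×191.46 + 0.0600×285.89 = 111.1771 per 100,000.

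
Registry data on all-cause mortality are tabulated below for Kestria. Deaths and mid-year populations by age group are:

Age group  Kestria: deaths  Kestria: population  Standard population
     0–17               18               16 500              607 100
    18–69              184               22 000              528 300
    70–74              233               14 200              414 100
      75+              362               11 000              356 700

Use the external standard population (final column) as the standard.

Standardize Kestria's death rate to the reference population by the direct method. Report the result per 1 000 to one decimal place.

12.4

Age-specific rates per 1 000 for Kestria: 1.091, 8.364, 16.408, 32.909.
Standard total = 1 906 200; weights = 0.3185, 0.2771, 0.2172, 0.1871.
Standardized rate: 0.3185×1.091 + 0.2771×8.364 + 0.2172×16.408 + 0.1871×32.909 = 12.3881 per 1 000.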